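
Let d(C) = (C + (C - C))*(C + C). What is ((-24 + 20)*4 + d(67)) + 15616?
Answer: 24578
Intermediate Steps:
d(C) = 2*C² (d(C) = (C + 0)*(2*C) = C*(2*C) = 2*C²)
((-24 + 20)*4 + d(67)) + 15616 = ((-24 + 20)*4 + 2*67²) + 15616 = (-4*4 + 2*4489) + 15616 = (-16 + 8978) + 15616 = 8962 + 15616 = 24578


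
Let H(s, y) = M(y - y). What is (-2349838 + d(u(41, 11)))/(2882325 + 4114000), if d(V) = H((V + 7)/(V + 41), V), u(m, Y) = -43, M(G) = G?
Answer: -2349838/6996325 ≈ -0.33587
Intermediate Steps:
H(s, y) = 0 (H(s, y) = y - y = 0)
d(V) = 0
(-2349838 + d(u(41, 11)))/(2882325 + 4114000) = (-2349838 + 0)/(2882325 + 4114000) = -2349838/6996325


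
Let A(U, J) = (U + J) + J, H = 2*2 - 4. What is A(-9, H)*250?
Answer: -2250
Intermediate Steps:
H = 0 (H = 4 - 4 = 0)
A(U, J) = U + 2*J (A(U, J) = (J + U) + J = U + 2*J)
A(-9, H)*250 = (-9 + 2*0)*250 = (-9 + 0)*250 = -9*250 = -2250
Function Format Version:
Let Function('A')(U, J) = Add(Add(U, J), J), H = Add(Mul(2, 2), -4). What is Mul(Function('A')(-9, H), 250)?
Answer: -2250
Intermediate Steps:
H = 0 (H = Add(4, -4) = 0)
Function('A')(U, J) = Add(U, Mul(2, J)) (Function('A')(U, J) = Add(Add(J, U), J) = Add(U, Mul(2, J)))
Mul(Function('A')(-9, H), 250) = Mul(Add(-9, Mul(2, 0)), 250) = Mul(Add(-9, 0), 250) = Mul(-9, 250) = -2250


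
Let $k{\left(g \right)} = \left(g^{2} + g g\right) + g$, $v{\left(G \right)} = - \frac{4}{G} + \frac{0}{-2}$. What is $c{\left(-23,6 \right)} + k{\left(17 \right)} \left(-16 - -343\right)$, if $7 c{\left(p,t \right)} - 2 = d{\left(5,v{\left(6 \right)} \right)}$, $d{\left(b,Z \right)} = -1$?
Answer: $\frac{1361956}{7} \approx 1.9457 \cdot 10^{5}$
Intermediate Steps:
$v{\left(G \right)} = - \frac{4}{G}$ ($v{\left(G \right)} = - \frac{4}{G} + 0 \left(- \frac{1}{2}\right) = - \frac{4}{G} + 0 = - \frac{4}{G}$)
$c{\left(p,t \right)} = \frac{1}{7}$ ($c{\left(p,t \right)} = \frac{2}{7} + \frac{1}{7} \left(-1\right) = \frac{2}{7} - \frac{1}{7} = \frac{1}{7}$)
$k{\left(g \right)} = g + 2 g^{2}$ ($k{\left(g \right)} = \left(g^{2} + g^{2}\right) + g = 2 g^{2} + g = g + 2 g^{2}$)
$c{\left(-23,6 \right)} + k{\left(17 \right)} \left(-16 - -343\right) = \frac{1}{7} + 17 \left(1 + 2 \cdot 17\right) \left(-16 - -343\right) = \frac{1}{7} + 17 \left(1 + 34\right) \left(-16 + 343\right) = \frac{1}{7} + 17 \cdot 35 \cdot 327 = \frac{1}{7} + 595 \cdot 327 = \frac{1}{7} + 194565 = \frac{1361956}{7}$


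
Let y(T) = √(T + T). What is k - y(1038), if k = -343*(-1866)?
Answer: 640038 - 2*√519 ≈ 6.3999e+5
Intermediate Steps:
y(T) = √2*√T (y(T) = √(2*T) = √2*√T)
k = 640038
k - y(1038) = 640038 - √2*√1038 = 640038 - 2*√519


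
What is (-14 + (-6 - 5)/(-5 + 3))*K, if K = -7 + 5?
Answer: 17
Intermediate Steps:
K = -2
(-14 + (-6 - 5)/(-5 + 3))*K = (-14 + (-6 - 5)/(-5 + 3))*(-2) = (-14 - 11/(-2))*(-2) = (-14 - 11*(-½))*(-2) = (-14 + 11/2)*(-2) = -17/2*(-2) = 17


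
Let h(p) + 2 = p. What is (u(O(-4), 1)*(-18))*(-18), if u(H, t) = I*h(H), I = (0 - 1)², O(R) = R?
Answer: -1944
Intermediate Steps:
I = 1 (I = (-1)² = 1)
h(p) = -2 + p
u(H, t) = -2 + H (u(H, t) = 1*(-2 + H) = -2 + H)
(u(O(-4), 1)*(-18))*(-18) = ((-2 - 4)*(-18))*(-18) = -6*(-18)*(-18) = 108*(-18) = -1944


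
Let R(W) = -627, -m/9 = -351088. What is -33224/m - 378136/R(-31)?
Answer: 4525796501/7504506 ≈ 603.08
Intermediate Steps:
m = 3159792 (m = -9*(-351088) = 3159792)
-33224/m - 378136/R(-31) = -33224/3159792 - 378136/(-627) = -33224*1/3159792 - 378136*(-1/627) = -4153/394974 + 34376/57 = 4525796501/7504506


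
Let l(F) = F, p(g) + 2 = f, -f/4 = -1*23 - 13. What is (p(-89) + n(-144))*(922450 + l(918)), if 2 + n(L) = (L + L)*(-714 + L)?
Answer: 228297197792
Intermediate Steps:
f = 144 (f = -4*(-1*23 - 13) = -4*(-23 - 13) = -4*(-36) = 144)
p(g) = 142 (p(g) = -2 + 144 = 142)
n(L) = -2 + 2*L*(-714 + L) (n(L) = -2 + (L + L)*(-714 + L) = -2 + (2*L)*(-714 + L) = -2 + 2*L*(-714 + L))
(p(-89) + n(-144))*(922450 + l(918)) = (142 + (-2 - 1428*(-144) + 2*(-144)²))*(922450 + 918) = (142 + (-2 + 205632 + 2*20736))*923368 = (142 + (-2 + 205632 + 41472))*923368 = (142 + 247102)*923368 = 247244*923368 = 228297197792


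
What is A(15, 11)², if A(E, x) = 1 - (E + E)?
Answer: 841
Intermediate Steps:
A(E, x) = 1 - 2*E
A(15, 11)² = (1 - 2*15)² = (1 - 30)² = (-29)² = 841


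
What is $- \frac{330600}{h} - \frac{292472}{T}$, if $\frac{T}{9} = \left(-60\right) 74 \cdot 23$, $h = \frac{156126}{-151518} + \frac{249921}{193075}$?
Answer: $- \frac{92592347307074856079}{73942883284815} \approx -1.2522 \cdot 10^{6}$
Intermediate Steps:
$h = \frac{1287250438}{4875722975}$ ($h = 156126 \left(- \frac{1}{151518}\right) + 249921 \cdot \frac{1}{193075} = - \frac{26021}{25253} + \frac{249921}{193075} = \frac{1287250438}{4875722975} \approx 0.26401$)
$T = -919080$ ($T = 9 \left(-60\right) 74 \cdot 23 = 9 \left(\left(-4440\right) 23\right) = 9 \left(-102120\right) = -919080$)
$- \frac{330600}{h} - \frac{292472}{T} = - \frac{330600}{\frac{1287250438}{4875722975}} - \frac{292472}{-919080} = \left(-330600\right) \frac{4875722975}{1287250438} - - \frac{36559}{114885} = - \frac{805957007767500}{643625219} + \frac{36559}{114885} = - \frac{92592347307074856079}{73942883284815}$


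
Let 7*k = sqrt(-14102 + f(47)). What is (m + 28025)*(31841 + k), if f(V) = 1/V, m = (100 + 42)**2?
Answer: 1534385949 + 48189*I*sqrt(31151271)/329 ≈ 1.5344e+9 + 8.175e+5*I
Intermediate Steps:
m = 20164 (m = 142**2 = 20164)
k = I*sqrt(31151271)/329 (k = sqrt(-14102 + 1/47)/7 = sqrt(-662793/47)/7 = (I*sqrt(31151271)/47)/7 = I*sqrt(31151271)/329 ≈ 16.965*I)
(m + 28025)*(31841 + k) = (20164 + 28025)*(31841 + I*sqrt(31151271)/329) = 48189*(31841 + I*sqrt(31151271)/329) = 1534385949 + 48189*I*sqrt(31151271)/329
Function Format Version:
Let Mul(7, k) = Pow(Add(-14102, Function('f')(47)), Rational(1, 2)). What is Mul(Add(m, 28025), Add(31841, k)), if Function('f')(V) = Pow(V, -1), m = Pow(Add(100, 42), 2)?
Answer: Add(1534385949, Mul(Rational(48189, 329), I, Pow(31151271, Rational(1, 2)))) ≈ Add(1.5344e+9, Mul(8.1750e+5, I))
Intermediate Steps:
m = 20164 (m = Pow(142, 2) = 20164)
k = Mul(Rational(1, 329), I, Pow(31151271, Rational(1, 2))) (k = Mul(Rational(1, 7), Pow(Add(-14102, Pow(47, -1)), Rational(1, 2))) = Mul(Rational(1, 7), Pow(Add(-14102, Rational(1, 47)), Rational(1, 2))) = Mul(Rational(1, 7), Pow(Rational(-662793, 47), Rational(1, 2))) = Mul(Rational(1, 7), Mul(Rational(1, 47), I, Pow(31151271, Rational(1, 2)))) = Mul(Rational(1, 329), I, Pow(31151271, Rational(1, 2))) ≈ Mul(16.965, I))
Mul(Add(m, 28025), Add(31841, k)) = Mul(Add(20164, 28025), Add(31841, Mul(Rational(1, 329), I, Pow(31151271, Rational(1, 2))))) = Mul(48189, Add(31841, Mul(Rational(1, 329), I, Pow(31151271, Rational(1, 2))))) = Add(1534385949, Mul(Rational(48189, 329), I, Pow(31151271, Rational(1, 2))))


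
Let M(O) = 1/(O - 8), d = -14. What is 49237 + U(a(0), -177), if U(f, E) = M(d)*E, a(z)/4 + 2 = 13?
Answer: 1083391/22 ≈ 49245.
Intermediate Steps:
a(z) = 44 (a(z) = -8 + 4*13 = -8 + 52 = 44)
M(O) = 1/(-8 + O)
U(f, E) = -E/22 (U(f, E) = E/(-8 - 14) = E/(-22) = -E/22)
49237 + U(a(0), -177) = 49237 - 1/22*(-177) = 49237 + 177/22 = 1083391/22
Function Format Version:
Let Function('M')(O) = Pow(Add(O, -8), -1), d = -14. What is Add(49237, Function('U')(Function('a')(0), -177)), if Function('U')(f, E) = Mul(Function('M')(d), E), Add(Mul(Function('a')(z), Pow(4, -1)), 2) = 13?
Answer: Rational(1083391, 22) ≈ 49245.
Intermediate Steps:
Function('a')(z) = 44 (Function('a')(z) = Add(-8, Mul(4, 13)) = Add(-8, 52) = 44)
Function('M')(O) = Pow(Add(-8, O), -1)
Function('U')(f, E) = Mul(Rational(-1, 22), E) (Function('U')(f, E) = Mul(Pow(Add(-8, -14), -1), E) = Mul(Pow(-22, -1), E) = Mul(Rational(-1, 22), E))
Add(49237, Function('U')(Function('a')(0), -177)) = Add(49237, Mul(Rational(-1, 22), -177)) = Add(49237, Rational(177, 22)) = Rational(1083391, 22)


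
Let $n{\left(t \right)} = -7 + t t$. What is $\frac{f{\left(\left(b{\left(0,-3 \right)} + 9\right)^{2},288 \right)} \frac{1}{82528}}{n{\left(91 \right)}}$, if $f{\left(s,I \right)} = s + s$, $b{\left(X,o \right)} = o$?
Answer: $\frac{3}{28451528} \approx 1.0544 \cdot 10^{-7}$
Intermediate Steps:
$f{\left(s,I \right)} = 2 s$
$n{\left(t \right)} = -7 + t^{2}$
$\frac{f{\left(\left(b{\left(0,-3 \right)} + 9\right)^{2},288 \right)} \frac{1}{82528}}{n{\left(91 \right)}} = \frac{2 \left(-3 + 9\right)^{2} \cdot \frac{1}{82528}}{-7 + 91^{2}} = \frac{2 \cdot 6^{2} \cdot \frac{1}{82528}}{-7 + 8281} = \frac{2 \cdot 36 \cdot \frac{1}{82528}}{8274} = 72 \cdot \frac{1}{82528} \cdot \frac{1}{8274} = \frac{9}{10316} \cdot \frac{1}{8274} = \frac{3}{28451528}$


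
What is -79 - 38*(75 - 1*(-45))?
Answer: -4639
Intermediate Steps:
-79 - 38*(75 - 1*(-45)) = -79 - 38*(75 + 45) = -79 - 38*120 = -79 - 4560 = -4639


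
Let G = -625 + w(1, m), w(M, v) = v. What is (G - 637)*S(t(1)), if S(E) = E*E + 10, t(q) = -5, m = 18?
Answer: -43540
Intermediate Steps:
S(E) = 10 + E**2 (S(E) = E**2 + 10 = 10 + E**2)
G = -607 (G = -625 + 18 = -607)
(G - 637)*S(t(1)) = (-607 - 637)*(10 + (-5)**2) = -1244*(10 + 25) = -1244*35 = -43540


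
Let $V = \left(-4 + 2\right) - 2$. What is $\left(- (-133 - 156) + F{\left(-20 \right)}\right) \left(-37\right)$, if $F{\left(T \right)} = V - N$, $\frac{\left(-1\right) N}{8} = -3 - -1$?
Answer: $-9953$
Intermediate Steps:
$V = -4$ ($V = -2 - 2 = -4$)
$N = 16$ ($N = - 8 \left(-3 - -1\right) = - 8 \left(-3 + 1\right) = \left(-8\right) \left(-2\right) = 16$)
$F{\left(T \right)} = -20$ ($F{\left(T \right)} = -4 - 16 = -20$)
$\left(- (-133 - 156) + F{\left(-20 \right)}\right) \left(-37\right) = \left(- (-133 - 156) - 20\right) \left(-37\right) = \left(\left(-1\right) \left(-289\right) - 20\right) \left(-37\right) = \left(289 - 20\right) \left(-37\right) = 269 \left(-37\right) = -9953$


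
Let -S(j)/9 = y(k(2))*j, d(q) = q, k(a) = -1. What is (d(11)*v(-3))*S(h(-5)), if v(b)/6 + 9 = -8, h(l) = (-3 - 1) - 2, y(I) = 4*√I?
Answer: -242352*I ≈ -2.4235e+5*I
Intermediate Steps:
h(l) = -6 (h(l) = -4 - 2 = -6)
v(b) = -102 (v(b) = -54 + 6*(-8) = -54 - 48 = -102)
S(j) = -36*I*j (S(j) = -9*4*√(-1)*j = -9*4*I*j = -36*I*j)
(d(11)*v(-3))*S(h(-5)) = (11*(-102))*(-36*I*(-6)) = -242352*I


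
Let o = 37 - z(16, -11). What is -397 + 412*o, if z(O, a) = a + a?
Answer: 23911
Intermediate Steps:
z(O, a) = 2*a
o = 59 (o = 37 - 2*(-11) = 37 - 1*(-22) = 37 + 22 = 59)
-397 + 412*o = -397 + 412*59 = -397 + 24308 = 23911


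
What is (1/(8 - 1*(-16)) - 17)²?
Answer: 165649/576 ≈ 287.58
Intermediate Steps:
(1/(8 - 1*(-16)) - 17)² = (1/(8 + 16) - 17)² = (1/24 - 17)² = (-407/24)² = 165649/576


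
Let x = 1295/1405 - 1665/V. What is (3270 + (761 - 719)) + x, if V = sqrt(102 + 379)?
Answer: 930931/281 - 45*sqrt(481)/13 ≈ 3237.0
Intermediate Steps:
V = sqrt(481) ≈ 21.932
x = 259/281 - 45*sqrt(481)/13 (x = 1295/1405 - 1665*sqrt(481)/481 = 1295*(1/1405) - 45*sqrt(481)/13 = 259/281 - 45*sqrt(481)/13 ≈ -74.996)
(3270 + (761 - 719)) + x = (3270 + (761 - 719)) + (259/281 - 45*sqrt(481)/13) = (3270 + 42) + (259/281 - 45*sqrt(481)/13) = 3312 + (259/281 - 45*sqrt(481)/13) = 930931/281 - 45*sqrt(481)/13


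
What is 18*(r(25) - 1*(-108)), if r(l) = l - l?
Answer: 1944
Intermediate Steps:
r(l) = 0
18*(r(25) - 1*(-108)) = 18*(0 - 1*(-108)) = 18*(0 + 108) = 18*108 = 1944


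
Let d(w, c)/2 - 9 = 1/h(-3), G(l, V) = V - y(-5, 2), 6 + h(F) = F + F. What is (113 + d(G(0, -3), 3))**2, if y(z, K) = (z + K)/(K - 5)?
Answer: 616225/36 ≈ 17117.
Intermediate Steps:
h(F) = -6 + 2*F (h(F) = -6 + (F + F) = -6 + 2*F)
y(z, K) = (K + z)/(-5 + K)
G(l, V) = -1 + V (G(l, V) = V - (2 - 5)/(-5 + 2) = V - (-3)/(-3) = V - (-1)*(-3)/3 = V - 1*1 = V - 1 = -1 + V)
d(w, c) = 107/6 (d(w, c) = 18 + 2/(-6 + 2*(-3)) = 18 + 2/(-6 - 6) = 18 + 2/(-12) = 18 + 2*(-1/12) = 18 - 1/6 = 107/6)
(113 + d(G(0, -3), 3))**2 = (113 + 107/6)**2 = (785/6)**2 = 616225/36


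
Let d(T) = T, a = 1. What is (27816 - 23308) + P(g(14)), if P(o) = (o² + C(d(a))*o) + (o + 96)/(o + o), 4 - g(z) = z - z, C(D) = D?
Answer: 9081/2 ≈ 4540.5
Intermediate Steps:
g(z) = 4 (g(z) = 4 - (z - z) = 4 - 1*0 = 4 + 0 = 4)
P(o) = o + o² + (96 + o)/(2*o) (P(o) = (o² + 1*o) + (o + 96)/(o + o) = (o² + o) + (96 + o)/((2*o)) = (o + o²) + (96 + o)*(1/(2*o)) = (o + o²) + (96 + o)/(2*o) = o + o² + (96 + o)/(2*o))
(27816 - 23308) + P(g(14)) = (27816 - 23308) + (½ + 4 + 4² + 48/4) = 4508 + (½ + 4 + 16 + 48*(¼)) = 4508 + (½ + 4 + 16 + 12) = 4508 + 65/2 = 9081/2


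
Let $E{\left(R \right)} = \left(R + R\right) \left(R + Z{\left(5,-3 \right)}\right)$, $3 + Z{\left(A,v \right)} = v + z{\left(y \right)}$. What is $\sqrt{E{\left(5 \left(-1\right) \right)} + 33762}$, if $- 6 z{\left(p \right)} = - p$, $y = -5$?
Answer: $\frac{\sqrt{304923}}{3} \approx 184.07$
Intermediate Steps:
$z{\left(p \right)} = \frac{p}{6}$ ($z{\left(p \right)} = - \frac{\left(-1\right) p}{6} = \frac{p}{6}$)
$Z{\left(A,v \right)} = - \frac{23}{6} + v$ ($Z{\left(A,v \right)} = -3 + \left(v + \frac{1}{6} \left(-5\right)\right) = -3 + \left(v - \frac{5}{6}\right) = -3 + \left(- \frac{5}{6} + v\right) = - \frac{23}{6} + v$)
$E{\left(R \right)} = 2 R \left(- \frac{41}{6} + R\right)$ ($E{\left(R \right)} = \left(R + R\right) \left(R - \frac{41}{6}\right) = 2 R \left(R - \frac{41}{6}\right) = 2 R \left(- \frac{41}{6} + R\right)$)
$\sqrt{E{\left(5 \left(-1\right) \right)} + 33762} = \sqrt{\frac{5 \left(-1\right) \left(-41 + 6 \cdot 5 \left(-1\right)\right)}{3} + 33762} = \sqrt{\frac{1}{3} \left(-5\right) \left(-41 + 6 \left(-5\right)\right) + 33762} = \sqrt{\frac{1}{3} \left(-5\right) \left(-41 - 30\right) + 33762} = \sqrt{\frac{1}{3} \left(-5\right) \left(-71\right) + 33762} = \sqrt{\frac{355}{3} + 33762} = \sqrt{\frac{101641}{3}} = \frac{\sqrt{304923}}{3}$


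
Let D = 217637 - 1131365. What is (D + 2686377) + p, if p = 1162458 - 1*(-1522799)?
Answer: 4457906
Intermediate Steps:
D = -913728
p = 2685257 (p = 1162458 + 1522799 = 2685257)
(D + 2686377) + p = (-913728 + 2686377) + 2685257 = 1772649 + 2685257 = 4457906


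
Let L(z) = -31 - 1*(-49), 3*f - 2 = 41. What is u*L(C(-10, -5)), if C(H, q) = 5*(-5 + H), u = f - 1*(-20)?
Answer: 618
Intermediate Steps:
f = 43/3 (f = ⅔ + (⅓)*41 = ⅔ + 41/3 = 43/3 ≈ 14.333)
u = 103/3 (u = 43/3 - 1*(-20) = 43/3 + 20 = 103/3 ≈ 34.333)
C(H, q) = -25 + 5*H
L(z) = 18 (L(z) = -31 + 49 = 18)
u*L(C(-10, -5)) = (103/3)*18 = 618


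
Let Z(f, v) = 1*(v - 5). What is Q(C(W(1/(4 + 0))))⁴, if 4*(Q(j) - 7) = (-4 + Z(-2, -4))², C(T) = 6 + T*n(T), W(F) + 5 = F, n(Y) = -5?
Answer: 1506138481/256 ≈ 5.8834e+6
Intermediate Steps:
W(F) = -5 + F
C(T) = 6 - 5*T (C(T) = 6 + T*(-5) = 6 - 5*T)
Z(f, v) = -5 + v (Z(f, v) = 1*(-5 + v) = -5 + v)
Q(j) = 197/4 (Q(j) = 7 + (-4 + (-5 - 4))²/4 = 7 + (-4 - 9)²/4 = 7 + (¼)*(-13)² = 7 + (¼)*169 = 7 + 169/4 = 197/4)
Q(C(W(1/(4 + 0))))⁴ = (197/4)⁴ = 1506138481/256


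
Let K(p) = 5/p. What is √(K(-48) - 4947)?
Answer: I*√712383/12 ≈ 70.336*I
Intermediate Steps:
√(K(-48) - 4947) = √(5/(-48) - 4947) = √(5*(-1/48) - 4947) = √(-5/48 - 4947) = √(-237461/48) = I*√712383/12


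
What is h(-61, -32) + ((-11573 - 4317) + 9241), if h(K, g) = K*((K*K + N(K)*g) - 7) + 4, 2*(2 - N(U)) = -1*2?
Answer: -227343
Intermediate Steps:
N(U) = 3 (N(U) = 2 - (-1)*2/2 = 2 - 1/2*(-2) = 2 + 1 = 3)
h(K, g) = 4 + K*(-7 + K**2 + 3*g) (h(K, g) = K*((K*K + 3*g) - 7) + 4 = K*((K**2 + 3*g) - 7) + 4 = K*(-7 + K**2 + 3*g) + 4 = 4 + K*(-7 + K**2 + 3*g))
h(-61, -32) + ((-11573 - 4317) + 9241) = (4 + (-61)**3 - 7*(-61) + 3*(-61)*(-32)) + ((-11573 - 4317) + 9241) = (4 - 226981 + 427 + 5856) + (-15890 + 9241) = -220694 - 6649 = -227343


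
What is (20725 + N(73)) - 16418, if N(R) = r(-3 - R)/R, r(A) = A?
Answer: 314335/73 ≈ 4306.0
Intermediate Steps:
N(R) = (-3 - R)/R
(20725 + N(73)) - 16418 = (20725 + (-3 - 1*73)/73) - 16418 = (20725 + (-3 - 73)/73) - 16418 = (20725 + (1/73)*(-76)) - 16418 = (20725 - 76/73) - 16418 = 1512849/73 - 16418 = 314335/73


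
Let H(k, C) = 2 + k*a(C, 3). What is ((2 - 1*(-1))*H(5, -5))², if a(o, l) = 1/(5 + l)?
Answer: 3969/64 ≈ 62.016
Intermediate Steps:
H(k, C) = 2 + k/8 (H(k, C) = 2 + k/(5 + 3) = 2 + k/8)
((2 - 1*(-1))*H(5, -5))² = ((2 - 1*(-1))*(2 + (⅛)*5))² = ((2 + 1)*(2 + 5/8))² = (3*(21/8))² = (63/8)² = 3969/64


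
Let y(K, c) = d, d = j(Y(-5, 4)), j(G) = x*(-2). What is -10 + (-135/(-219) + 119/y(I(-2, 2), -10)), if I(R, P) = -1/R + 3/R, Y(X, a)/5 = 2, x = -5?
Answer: 1837/730 ≈ 2.5164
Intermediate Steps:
Y(X, a) = 10 (Y(X, a) = 5*2 = 10)
j(G) = 10 (j(G) = -5*(-2) = 10)
I(R, P) = 2/R
d = 10
y(K, c) = 10
-10 + (-135/(-219) + 119/y(I(-2, 2), -10)) = -10 + (-135/(-219) + 119/10) = -10 + (-135*(-1/219) + 119*(⅒)) = -10 + (45/73 + 119/10) = -10 + 9137/730 = 1837/730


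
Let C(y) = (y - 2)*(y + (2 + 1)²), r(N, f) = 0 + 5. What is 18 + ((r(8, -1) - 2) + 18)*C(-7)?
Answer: -360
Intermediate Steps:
r(N, f) = 5
C(y) = (-2 + y)*(9 + y) (C(y) = (-2 + y)*(y + 3²) = (-2 + y)*(y + 9) = (-2 + y)*(9 + y))
18 + ((r(8, -1) - 2) + 18)*C(-7) = 18 + ((5 - 2) + 18)*(-18 + (-7)² + 7*(-7)) = 18 + (3 + 18)*(-18 + 49 - 49) = 18 + 21*(-18) = 18 - 378 = -360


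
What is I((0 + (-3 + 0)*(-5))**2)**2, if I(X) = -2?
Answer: 4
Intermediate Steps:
I((0 + (-3 + 0)*(-5))**2)**2 = (-2)**2 = 4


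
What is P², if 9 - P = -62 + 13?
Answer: 3364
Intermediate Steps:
P = 58 (P = 9 - (-62 + 13) = 9 - 1*(-49) = 9 + 49 = 58)
P² = 58² = 3364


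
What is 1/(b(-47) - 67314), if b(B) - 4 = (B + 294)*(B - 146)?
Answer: -1/114981 ≈ -8.6971e-6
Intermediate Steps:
b(B) = 4 + (-146 + B)*(294 + B) (b(B) = 4 + (B + 294)*(B - 146) = 4 + (294 + B)*(-146 + B) = 4 + (-146 + B)*(294 + B))
1/(b(-47) - 67314) = 1/((-42920 + (-47)² + 148*(-47)) - 67314) = 1/((-42920 + 2209 - 6956) - 67314) = 1/(-47667 - 67314) = 1/(-114981) = -1/114981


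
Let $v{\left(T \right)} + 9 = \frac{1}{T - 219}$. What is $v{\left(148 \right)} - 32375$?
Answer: $- \frac{2299265}{71} \approx -32384.0$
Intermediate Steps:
$v{\left(T \right)} = -9 + \frac{1}{-219 + T}$ ($v{\left(T \right)} = -9 + \frac{1}{T - 219} = -9 + \frac{1}{-219 + T}$)
$v{\left(148 \right)} - 32375 = \frac{1972 - 1332}{-219 + 148} - 32375 = \frac{1972 - 1332}{-71} - 32375 = \left(- \frac{1}{71}\right) 640 - 32375 = - \frac{640}{71} - 32375 = - \frac{2299265}{71}$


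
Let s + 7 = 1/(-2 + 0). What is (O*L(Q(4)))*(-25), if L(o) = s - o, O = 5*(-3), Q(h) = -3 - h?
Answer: -375/2 ≈ -187.50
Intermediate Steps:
s = -15/2 (s = -7 + 1/(-2 + 0) = -7 + 1/(-2) = -7 - ½ = -15/2 ≈ -7.5000)
O = -15
L(o) = -15/2 - o
(O*L(Q(4)))*(-25) = -15*(-15/2 - (-3 - 1*4))*(-25) = -15*(-15/2 - (-3 - 4))*(-25) = -15*(-15/2 - 1*(-7))*(-25) = -15*(-15/2 + 7)*(-25) = -15*(-½)*(-25) = (15/2)*(-25) = -375/2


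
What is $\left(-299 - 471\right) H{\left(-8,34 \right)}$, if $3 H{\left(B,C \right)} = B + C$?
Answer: $- \frac{20020}{3} \approx -6673.3$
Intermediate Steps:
$H{\left(B,C \right)} = \frac{B}{3} + \frac{C}{3}$ ($H{\left(B,C \right)} = \frac{B + C}{3} = \frac{B}{3} + \frac{C}{3}$)
$\left(-299 - 471\right) H{\left(-8,34 \right)} = \left(-299 - 471\right) \left(\frac{1}{3} \left(-8\right) + \frac{1}{3} \cdot 34\right) = - 770 \left(- \frac{8}{3} + \frac{34}{3}\right) = \left(-770\right) \frac{26}{3} = - \frac{20020}{3}$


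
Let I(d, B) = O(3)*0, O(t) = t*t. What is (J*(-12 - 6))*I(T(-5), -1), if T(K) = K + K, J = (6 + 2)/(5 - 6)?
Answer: 0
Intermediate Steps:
J = -8 (J = 8/(-1) = 8*(-1) = -8)
O(t) = t²
T(K) = 2*K
I(d, B) = 0 (I(d, B) = 3²*0 = 9*0 = 0)
(J*(-12 - 6))*I(T(-5), -1) = -8*(-12 - 6)*0 = -8*(-18)*0 = 144*0 = 0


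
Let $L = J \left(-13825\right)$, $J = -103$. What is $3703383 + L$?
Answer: $5127358$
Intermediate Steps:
$L = 1423975$ ($L = \left(-103\right) \left(-13825\right) = 1423975$)
$3703383 + L = 3703383 + 1423975 = 5127358$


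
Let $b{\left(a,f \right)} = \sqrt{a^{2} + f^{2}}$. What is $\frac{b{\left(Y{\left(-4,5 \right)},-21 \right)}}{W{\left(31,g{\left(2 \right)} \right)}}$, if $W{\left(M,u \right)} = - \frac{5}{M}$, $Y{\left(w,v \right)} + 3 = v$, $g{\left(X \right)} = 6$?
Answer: $- \frac{31 \sqrt{445}}{5} \approx -130.79$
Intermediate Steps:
$Y{\left(w,v \right)} = -3 + v$
$\frac{b{\left(Y{\left(-4,5 \right)},-21 \right)}}{W{\left(31,g{\left(2 \right)} \right)}} = \frac{\sqrt{\left(-3 + 5\right)^{2} + \left(-21\right)^{2}}}{\left(-5\right) \frac{1}{31}} = \frac{\sqrt{2^{2} + 441}}{\left(-5\right) \frac{1}{31}} = \frac{\sqrt{4 + 441}}{- \frac{5}{31}} = \sqrt{445} \left(- \frac{31}{5}\right) = - \frac{31 \sqrt{445}}{5}$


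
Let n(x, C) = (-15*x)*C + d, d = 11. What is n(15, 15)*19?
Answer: -63916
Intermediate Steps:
n(x, C) = 11 - 15*C*x (n(x, C) = (-15*x)*C + 11 = -15*C*x + 11 = 11 - 15*C*x)
n(15, 15)*19 = (11 - 15*15*15)*19 = (11 - 3375)*19 = -3364*19 = -63916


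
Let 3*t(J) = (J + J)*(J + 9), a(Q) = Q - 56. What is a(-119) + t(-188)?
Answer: 66779/3 ≈ 22260.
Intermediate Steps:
a(Q) = -56 + Q
t(J) = 2*J*(9 + J)/3 (t(J) = ((J + J)*(J + 9))/3 = ((2*J)*(9 + J))/3 = (2*J*(9 + J))/3 = 2*J*(9 + J)/3)
a(-119) + t(-188) = (-56 - 119) + (⅔)*(-188)*(9 - 188) = -175 + (⅔)*(-188)*(-179) = -175 + 67304/3 = 66779/3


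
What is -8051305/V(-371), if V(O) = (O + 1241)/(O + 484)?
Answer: -181959493/174 ≈ -1.0457e+6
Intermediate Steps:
V(O) = (1241 + O)/(484 + O)
-8051305/V(-371) = -8051305*(484 - 371)/(1241 - 371) = -8051305/(870/113) = -8051305/((1/113)*870) = -8051305/870/113 = -8051305*113/870 = -181959493/174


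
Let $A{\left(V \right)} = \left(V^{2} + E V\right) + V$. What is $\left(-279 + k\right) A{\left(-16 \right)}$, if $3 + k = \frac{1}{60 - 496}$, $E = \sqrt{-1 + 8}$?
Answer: $- \frac{7377180}{109} + \frac{491812 \sqrt{7}}{109} \approx -55743.0$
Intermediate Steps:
$E = \sqrt{7} \approx 2.6458$
$k = - \frac{1309}{436}$ ($k = -3 + \frac{1}{60 - 496} = -3 + \frac{1}{-436} = -3 - \frac{1}{436} = - \frac{1309}{436} \approx -3.0023$)
$A{\left(V \right)} = V + V^{2} + V \sqrt{7}$ ($A{\left(V \right)} = \left(V^{2} + \sqrt{7} V\right) + V = \left(V^{2} + V \sqrt{7}\right) + V = V + V^{2} + V \sqrt{7}$)
$\left(-279 + k\right) A{\left(-16 \right)} = \left(-279 - \frac{1309}{436}\right) \left(- 16 \left(1 - 16 + \sqrt{7}\right)\right) = - \frac{122953 \left(- 16 \left(-15 + \sqrt{7}\right)\right)}{436} = - \frac{122953 \left(240 - 16 \sqrt{7}\right)}{436} = - \frac{7377180}{109} + \frac{491812 \sqrt{7}}{109}$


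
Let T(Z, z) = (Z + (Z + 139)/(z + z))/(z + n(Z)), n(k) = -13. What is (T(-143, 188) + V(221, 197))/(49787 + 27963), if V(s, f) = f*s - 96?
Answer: 714591007/1278987500 ≈ 0.55872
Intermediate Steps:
V(s, f) = -96 + f*s
T(Z, z) = (Z + (139 + Z)/(2*z))/(-13 + z) (T(Z, z) = (Z + (Z + 139)/(z + z))/(z - 13) = (Z + (139 + Z)/((2*z)))/(-13 + z) = (Z + (139 + Z)*(1/(2*z)))/(-13 + z) = (Z + (139 + Z)/(2*z))/(-13 + z))
(T(-143, 188) + V(221, 197))/(49787 + 27963) = ((½)*(139 - 143 + 2*(-143)*188)/(188*(-13 + 188)) + (-96 + 197*221))/(49787 + 27963) = ((½)*(1/188)*(139 - 143 - 53768)/175 + (-96 + 43537))/77750 = ((½)*(1/188)*(1/175)*(-53772) + 43441)*(1/77750) = (-13443/16450 + 43441)*(1/77750) = (714591007/16450)*(1/77750) = 714591007/1278987500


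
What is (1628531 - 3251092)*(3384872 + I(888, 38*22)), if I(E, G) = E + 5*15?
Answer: -5493723823435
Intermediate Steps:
I(E, G) = 75 + E (I(E, G) = E + 75 = 75 + E)
(1628531 - 3251092)*(3384872 + I(888, 38*22)) = (1628531 - 3251092)*(3384872 + (75 + 888)) = -1622561*(3384872 + 963) = -1622561*3385835 = -5493723823435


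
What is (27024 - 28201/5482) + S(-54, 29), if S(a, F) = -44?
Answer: 147876159/5482 ≈ 26975.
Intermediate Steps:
(27024 - 28201/5482) + S(-54, 29) = (27024 - 28201/5482) - 44 = 148117367/5482 - 44 = 147876159/5482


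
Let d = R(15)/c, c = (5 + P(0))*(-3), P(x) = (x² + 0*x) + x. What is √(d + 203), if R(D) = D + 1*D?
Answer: √201 ≈ 14.177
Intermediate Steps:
R(D) = 2*D (R(D) = D + D = 2*D)
P(x) = x + x² (P(x) = (x² + 0) + x = x² + x = x + x²)
c = -15 (c = (5 + 0*(1 + 0))*(-3) = (5 + 0*1)*(-3) = (5 + 0)*(-3) = 5*(-3) = -15)
d = -2 (d = (2*15)/(-15) = 30*(-1/15) = -2)
√(d + 203) = √(-2 + 203) = √201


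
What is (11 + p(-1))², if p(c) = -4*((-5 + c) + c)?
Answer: 1521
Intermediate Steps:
p(c) = 20 - 8*c (p(c) = -4*(-5 + 2*c) = 20 - 8*c)
(11 + p(-1))² = (11 + (20 - 8*(-1)))² = (11 + (20 + 8))² = (11 + 28)² = 39² = 1521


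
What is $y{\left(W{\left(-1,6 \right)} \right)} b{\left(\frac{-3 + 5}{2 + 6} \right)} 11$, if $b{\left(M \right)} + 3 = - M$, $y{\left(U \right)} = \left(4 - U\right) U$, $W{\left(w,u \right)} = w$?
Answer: $\frac{715}{4} \approx 178.75$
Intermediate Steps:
$y{\left(U \right)} = U \left(4 - U\right)$
$b{\left(M \right)} = -3 - M$
$y{\left(W{\left(-1,6 \right)} \right)} b{\left(\frac{-3 + 5}{2 + 6} \right)} 11 = - (4 - -1) \left(-3 - \frac{-3 + 5}{2 + 6}\right) 11 = - (4 + 1) \left(-3 - \frac{2}{8}\right) 11 = \left(-1\right) 5 \left(-3 - 2 \cdot \frac{1}{8}\right) 11 = - 5 \left(-3 - \frac{1}{4}\right) 11 = \left(-5\right) \left(- \frac{13}{4}\right) 11 = \frac{65}{4} \cdot 11 = \frac{715}{4}$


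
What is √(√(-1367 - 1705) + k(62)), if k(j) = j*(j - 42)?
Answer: 2*√(310 + 8*I*√3) ≈ 35.222 + 0.78679*I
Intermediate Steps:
k(j) = j*(-42 + j)
√(√(-1367 - 1705) + k(62)) = √(√(-1367 - 1705) + 62*(-42 + 62)) = √(√(-3072) + 62*20) = √(32*I*√3 + 1240) = √(1240 + 32*I*√3)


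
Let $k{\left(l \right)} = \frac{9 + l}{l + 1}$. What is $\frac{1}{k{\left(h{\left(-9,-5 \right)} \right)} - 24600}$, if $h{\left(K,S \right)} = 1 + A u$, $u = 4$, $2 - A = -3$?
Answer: $- \frac{11}{270585} \approx -4.0653 \cdot 10^{-5}$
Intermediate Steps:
$A = 5$ ($A = 2 - -3 = 2 + 3 = 5$)
$h{\left(K,S \right)} = 21$ ($h{\left(K,S \right)} = 1 + 5 \cdot 4 = 1 + 20 = 21$)
$k{\left(l \right)} = \frac{9 + l}{1 + l}$
$\frac{1}{k{\left(h{\left(-9,-5 \right)} \right)} - 24600} = \frac{1}{\frac{9 + 21}{1 + 21} - 24600} = \frac{1}{\frac{1}{22} \cdot 30 - 24600} = \frac{1}{\frac{15}{11} - 24600} = \frac{1}{- \frac{270585}{11}} = - \frac{11}{270585}$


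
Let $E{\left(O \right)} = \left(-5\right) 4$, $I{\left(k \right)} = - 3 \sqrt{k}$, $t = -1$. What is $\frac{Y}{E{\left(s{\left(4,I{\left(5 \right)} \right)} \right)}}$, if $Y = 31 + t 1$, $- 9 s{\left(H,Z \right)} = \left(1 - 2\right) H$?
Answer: $- \frac{3}{2} \approx -1.5$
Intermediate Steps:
$s{\left(H,Z \right)} = \frac{H}{9}$ ($s{\left(H,Z \right)} = - \frac{\left(1 - 2\right) H}{9} = - \frac{\left(-1\right) H}{9} = \frac{H}{9}$)
$E{\left(O \right)} = -20$
$Y = 30$ ($Y = 31 - 1 = 30$)
$\frac{Y}{E{\left(s{\left(4,I{\left(5 \right)} \right)} \right)}} = \frac{30}{-20} = 30 \left(- \frac{1}{20}\right) = - \frac{3}{2}$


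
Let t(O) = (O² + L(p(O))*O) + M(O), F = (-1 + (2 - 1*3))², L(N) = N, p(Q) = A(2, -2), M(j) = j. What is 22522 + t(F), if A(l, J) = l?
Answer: 22550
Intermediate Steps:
p(Q) = 2
F = 4 (F = (-1 + (2 - 3))² = (-1 - 1)² = (-2)² = 4)
t(O) = O² + 3*O (t(O) = (O² + 2*O) + O = O² + 3*O)
22522 + t(F) = 22522 + 4*(3 + 4) = 22522 + 4*7 = 22522 + 28 = 22550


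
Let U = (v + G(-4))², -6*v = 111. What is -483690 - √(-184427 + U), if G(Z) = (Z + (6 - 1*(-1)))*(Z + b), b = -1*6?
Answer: -483690 - 11*I*√6019/2 ≈ -4.8369e+5 - 426.7*I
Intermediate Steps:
v = -37/2 (v = -⅙*111 = -37/2 ≈ -18.500)
b = -6
G(Z) = (-6 + Z)*(7 + Z) (G(Z) = (Z + (6 - 1*(-1)))*(Z - 6) = (Z + (6 + 1))*(-6 + Z) = (Z + 7)*(-6 + Z) = (7 + Z)*(-6 + Z) = (-6 + Z)*(7 + Z))
U = 9409/4 (U = (-37/2 + (-42 - 4 + (-4)²))² = (-37/2 + (-42 - 4 + 16))² = (-37/2 - 30)² = (-97/2)² = 9409/4 ≈ 2352.3)
-483690 - √(-184427 + U) = -483690 - √(-184427 + 9409/4) = -483690 - √(-728299/4) = -483690 - 11*I*√6019/2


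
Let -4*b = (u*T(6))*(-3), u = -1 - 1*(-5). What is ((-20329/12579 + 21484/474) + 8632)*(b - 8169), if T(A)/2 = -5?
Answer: -23562306771291/331247 ≈ -7.1132e+7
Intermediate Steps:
T(A) = -10 (T(A) = 2*(-5) = -10)
u = 4 (u = -1 + 5 = 4)
b = -30 (b = -4*(-10)*(-3)/4 = -(-10)*(-3) = -¼*120 = -30)
((-20329/12579 + 21484/474) + 8632)*(b - 8169) = ((-20329/12579 + 21484/474) + 8632)*(-30 - 8169) = ((-20329*1/12579 + 21484*(1/474)) + 8632)*(-8199) = ((-20329/12579 + 10742/237) + 8632)*(-8199) = (14478405/331247 + 8632)*(-8199) = (2873802509/331247)*(-8199) = -23562306771291/331247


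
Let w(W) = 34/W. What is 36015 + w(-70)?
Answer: 1260508/35 ≈ 36015.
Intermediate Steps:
36015 + w(-70) = 36015 + 34/(-70) = 36015 + 34*(-1/70) = 36015 - 17/35 = 1260508/35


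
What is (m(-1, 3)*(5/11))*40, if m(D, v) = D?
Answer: -200/11 ≈ -18.182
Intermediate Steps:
(m(-1, 3)*(5/11))*40 = -5/11*40 = -200/11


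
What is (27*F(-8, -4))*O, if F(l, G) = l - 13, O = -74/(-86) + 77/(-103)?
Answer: -283500/4429 ≈ -64.010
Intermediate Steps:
O = 500/4429 (O = -74*(-1/86) + 77*(-1/103) = 37/43 - 77/103 = 500/4429 ≈ 0.11289)
F(l, G) = -13 + l
(27*F(-8, -4))*O = (27*(-13 - 8))*(500/4429) = (27*(-21))*(500/4429) = -567*500/4429 = -283500/4429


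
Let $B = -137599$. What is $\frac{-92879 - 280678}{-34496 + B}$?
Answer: $\frac{124519}{57365} \approx 2.1706$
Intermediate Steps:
$\frac{-92879 - 280678}{-34496 + B} = \frac{-92879 - 280678}{-34496 - 137599} = - \frac{373557}{-172095} = \left(-373557\right) \left(- \frac{1}{172095}\right) = \frac{124519}{57365}$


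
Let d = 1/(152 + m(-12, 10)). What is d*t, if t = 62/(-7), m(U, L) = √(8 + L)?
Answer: -4712/80801 + 93*√2/80801 ≈ -0.056688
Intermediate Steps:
t = -62/7 (t = 62*(-⅐) = -62/7 ≈ -8.8571)
d = 1/(152 + 3*√2) (d = 1/(152 + √(8 + 10)) = 1/(152 + √18) = 1/(152 + 3*√2) ≈ 0.0064003)
d*t = (76/11543 - 3*√2/23086)*(-62/7) = -4712/80801 + 93*√2/80801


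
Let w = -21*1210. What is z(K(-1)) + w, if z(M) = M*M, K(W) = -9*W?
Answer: -25329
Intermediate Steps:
w = -25410
z(M) = M**2
z(K(-1)) + w = (-9*(-1))**2 - 25410 = 9**2 - 25410 = 81 - 25410 = -25329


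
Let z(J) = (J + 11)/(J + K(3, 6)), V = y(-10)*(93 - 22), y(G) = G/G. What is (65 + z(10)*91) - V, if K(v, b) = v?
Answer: 141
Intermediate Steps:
y(G) = 1
V = 71 (V = 1*(93 - 22) = 1*71 = 71)
z(J) = (11 + J)/(3 + J) (z(J) = (J + 11)/(J + 3) = (11 + J)/(3 + J))
(65 + z(10)*91) - V = (65 + ((11 + 10)/(3 + 10))*91) - 1*71 = (65 + (21/13)*91) - 71 = (65 + 147) - 71 = 212 - 71 = 141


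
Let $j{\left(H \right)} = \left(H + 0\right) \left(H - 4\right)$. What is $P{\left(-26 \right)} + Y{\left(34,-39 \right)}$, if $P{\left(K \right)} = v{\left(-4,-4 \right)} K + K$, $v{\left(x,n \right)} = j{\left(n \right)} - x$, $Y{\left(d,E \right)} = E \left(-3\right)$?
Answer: $-845$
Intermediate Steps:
$j{\left(H \right)} = H \left(-4 + H\right)$
$Y{\left(d,E \right)} = - 3 E$
$v{\left(x,n \right)} = - x + n \left(-4 + n\right)$ ($v{\left(x,n \right)} = n \left(-4 + n\right) - x = - x + n \left(-4 + n\right)$)
$P{\left(K \right)} = 37 K$ ($P{\left(K \right)} = \left(\left(-1\right) \left(-4\right) - 4 \left(-4 - 4\right)\right) K + K = \left(4 - -32\right) K + K = \left(4 + 32\right) K + K = 36 K + K = 37 K$)
$P{\left(-26 \right)} + Y{\left(34,-39 \right)} = 37 \left(-26\right) - -117 = -962 + 117 = -845$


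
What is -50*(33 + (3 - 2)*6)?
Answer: -1950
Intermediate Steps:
-50*(33 + (3 - 2)*6) = -50*(33 + 1*6) = -50*(33 + 6) = -50*39 = -1950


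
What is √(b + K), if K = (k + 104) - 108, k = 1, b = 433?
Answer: √430 ≈ 20.736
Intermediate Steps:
K = -3 (K = (1 + 104) - 108 = 105 - 108 = -3)
√(b + K) = √(433 - 3) = √430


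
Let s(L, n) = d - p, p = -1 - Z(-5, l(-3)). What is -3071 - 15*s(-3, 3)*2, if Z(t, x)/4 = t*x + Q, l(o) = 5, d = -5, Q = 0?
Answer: 49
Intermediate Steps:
Z(t, x) = 4*t*x (Z(t, x) = 4*(t*x + 0) = 4*(t*x) = 4*t*x)
p = 99 (p = -1 - 4*(-5)*5 = -1 - 1*(-100) = -1 + 100 = 99)
s(L, n) = -104 (s(L, n) = -5 - 1*99 = -5 - 99 = -104)
-3071 - 15*s(-3, 3)*2 = -3071 - 15*(-104)*2 = -3071 - (-1560)*2 = -3071 - 1*(-3120) = -3071 + 3120 = 49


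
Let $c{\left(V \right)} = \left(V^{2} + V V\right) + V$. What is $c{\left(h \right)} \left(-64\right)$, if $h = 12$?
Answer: $-19200$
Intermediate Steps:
$c{\left(V \right)} = V + 2 V^{2}$ ($c{\left(V \right)} = \left(V^{2} + V^{2}\right) + V = 2 V^{2} + V = V + 2 V^{2}$)
$c{\left(h \right)} \left(-64\right) = 12 \left(1 + 2 \cdot 12\right) \left(-64\right) = 12 \left(1 + 24\right) \left(-64\right) = 12 \cdot 25 \left(-64\right) = 300 \left(-64\right) = -19200$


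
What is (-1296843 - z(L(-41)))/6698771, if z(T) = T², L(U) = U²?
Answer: -4122604/6698771 ≈ -0.61543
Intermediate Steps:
(-1296843 - z(L(-41)))/6698771 = (-1296843 - ((-41)²)²)/6698771 = (-1296843 - 1*1681²)*(1/6698771) = (-1296843 - 1*2825761)*(1/6698771) = (-1296843 - 2825761)*(1/6698771) = -4122604*1/6698771 = -4122604/6698771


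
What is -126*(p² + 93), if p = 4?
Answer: -13734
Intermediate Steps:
-126*(p² + 93) = -126*(4² + 93) = -126*(16 + 93) = -126*109 = -13734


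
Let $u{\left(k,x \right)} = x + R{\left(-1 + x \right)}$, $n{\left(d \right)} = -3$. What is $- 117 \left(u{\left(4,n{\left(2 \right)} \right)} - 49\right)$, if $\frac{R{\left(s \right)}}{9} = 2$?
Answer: $3978$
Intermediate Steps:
$R{\left(s \right)} = 18$ ($R{\left(s \right)} = 9 \cdot 2 = 18$)
$u{\left(k,x \right)} = 18 + x$ ($u{\left(k,x \right)} = x + 18 = 18 + x$)
$- 117 \left(u{\left(4,n{\left(2 \right)} \right)} - 49\right) = - 117 \left(\left(18 - 3\right) - 49\right) = - 117 \left(15 - 49\right) = \left(-117\right) \left(-34\right) = 3978$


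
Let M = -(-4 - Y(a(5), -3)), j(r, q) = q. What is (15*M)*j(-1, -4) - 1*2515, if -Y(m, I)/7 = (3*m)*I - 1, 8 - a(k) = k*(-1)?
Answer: -52315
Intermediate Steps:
a(k) = 8 + k (a(k) = 8 - k*(-1) = 8 - (-1)*k = 8 + k)
Y(m, I) = 7 - 21*I*m (Y(m, I) = -7*((3*m)*I - 1) = -7*(3*I*m - 1) = -7*(-1 + 3*I*m) = 7 - 21*I*m)
M = 830 (M = -(-4 - (7 - 21*(-3)*(8 + 5))) = -(-4 - (7 - 21*(-3)*13)) = -(-4 - (7 + 819)) = -(-4 - 1*826) = -(-4 - 826) = -1*(-830) = 830)
(15*M)*j(-1, -4) - 1*2515 = (15*830)*(-4) - 1*2515 = 12450*(-4) - 2515 = -49800 - 2515 = -52315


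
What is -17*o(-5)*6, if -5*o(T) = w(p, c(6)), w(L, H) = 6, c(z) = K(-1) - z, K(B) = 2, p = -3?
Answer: 612/5 ≈ 122.40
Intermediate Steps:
c(z) = 2 - z
o(T) = -6/5 (o(T) = -1/5*6 = -6/5)
-17*o(-5)*6 = -17*(-6/5)*6 = (102/5)*6 = 612/5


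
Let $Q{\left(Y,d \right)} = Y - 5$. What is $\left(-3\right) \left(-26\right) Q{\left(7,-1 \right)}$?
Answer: $156$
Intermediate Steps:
$Q{\left(Y,d \right)} = -5 + Y$
$\left(-3\right) \left(-26\right) Q{\left(7,-1 \right)} = \left(-3\right) \left(-26\right) \left(-5 + 7\right) = 78 \cdot 2 = 156$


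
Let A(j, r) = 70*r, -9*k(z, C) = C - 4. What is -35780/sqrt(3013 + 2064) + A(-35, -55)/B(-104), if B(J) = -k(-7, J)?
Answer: 1925/6 - 35780*sqrt(5077)/5077 ≈ -181.32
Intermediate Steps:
k(z, C) = 4/9 - C/9 (k(z, C) = -(C - 4)/9 = -(-4 + C)/9 = 4/9 - C/9)
B(J) = -4/9 + J/9 (B(J) = -(4/9 - J/9) = -4/9 + J/9)
-35780/sqrt(3013 + 2064) + A(-35, -55)/B(-104) = -35780/sqrt(3013 + 2064) + (70*(-55))/(-4/9 + (1/9)*(-104)) = -35780*sqrt(5077)/5077 - 3850/(-4/9 - 104/9) = -35780*sqrt(5077)/5077 - 3850/(-12) = -35780*sqrt(5077)/5077 - 3850*(-1/12) = -35780*sqrt(5077)/5077 + 1925/6 = 1925/6 - 35780*sqrt(5077)/5077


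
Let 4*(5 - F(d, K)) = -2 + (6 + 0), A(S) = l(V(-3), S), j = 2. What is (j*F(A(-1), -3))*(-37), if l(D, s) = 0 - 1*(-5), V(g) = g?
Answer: -296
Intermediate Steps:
l(D, s) = 5 (l(D, s) = 0 + 5 = 5)
A(S) = 5
F(d, K) = 4 (F(d, K) = 5 - (-2 + (6 + 0))/4 = 5 - (-2 + 6)/4 = 5 - ¼*4 = 5 - 1 = 4)
(j*F(A(-1), -3))*(-37) = (2*4)*(-37) = 8*(-37) = -296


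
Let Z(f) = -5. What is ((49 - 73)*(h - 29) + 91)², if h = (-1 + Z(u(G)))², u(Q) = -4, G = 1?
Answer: 5929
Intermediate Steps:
h = 36 (h = (-1 - 5)² = (-6)² = 36)
((49 - 73)*(h - 29) + 91)² = ((49 - 73)*(36 - 29) + 91)² = (-24*7 + 91)² = (-168 + 91)² = (-77)² = 5929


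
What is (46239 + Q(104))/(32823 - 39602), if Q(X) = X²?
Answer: -57055/6779 ≈ -8.4164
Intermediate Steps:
(46239 + Q(104))/(32823 - 39602) = (46239 + 104²)/(32823 - 39602) = (46239 + 10816)/(-6779) = 57055*(-1/6779) = -57055/6779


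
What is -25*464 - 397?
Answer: -11997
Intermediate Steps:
-25*464 - 397 = -11600 - 397 = -11997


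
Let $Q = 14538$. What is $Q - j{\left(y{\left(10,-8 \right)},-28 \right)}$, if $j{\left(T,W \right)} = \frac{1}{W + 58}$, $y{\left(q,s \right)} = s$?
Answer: $\frac{436139}{30} \approx 14538.0$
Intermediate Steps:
$j{\left(T,W \right)} = \frac{1}{58 + W}$
$Q - j{\left(y{\left(10,-8 \right)},-28 \right)} = 14538 - \frac{1}{58 - 28} = 14538 - \frac{1}{30} = \frac{436139}{30}$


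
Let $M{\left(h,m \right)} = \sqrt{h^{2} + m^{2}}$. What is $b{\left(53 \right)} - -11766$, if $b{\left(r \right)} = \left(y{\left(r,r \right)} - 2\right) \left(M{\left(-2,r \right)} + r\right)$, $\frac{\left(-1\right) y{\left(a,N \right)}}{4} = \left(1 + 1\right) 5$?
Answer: $9540 - 42 \sqrt{2813} \approx 7312.4$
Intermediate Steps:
$y{\left(a,N \right)} = -40$ ($y{\left(a,N \right)} = - 4 \left(1 + 1\right) 5 = - 4 \cdot 2 \cdot 5 = \left(-4\right) 10 = -40$)
$b{\left(r \right)} = - 42 r - 42 \sqrt{4 + r^{2}}$ ($b{\left(r \right)} = \left(-40 - 2\right) \left(\sqrt{\left(-2\right)^{2} + r^{2}} + r\right) = - 42 \left(\sqrt{4 + r^{2}} + r\right) = - 42 \left(r + \sqrt{4 + r^{2}}\right) = - 42 r - 42 \sqrt{4 + r^{2}}$)
$b{\left(53 \right)} - -11766 = \left(\left(-42\right) 53 - 42 \sqrt{4 + 53^{2}}\right) - -11766 = \left(-2226 - 42 \sqrt{4 + 2809}\right) + 11766 = \left(-2226 - 42 \sqrt{2813}\right) + 11766 = 9540 - 42 \sqrt{2813}$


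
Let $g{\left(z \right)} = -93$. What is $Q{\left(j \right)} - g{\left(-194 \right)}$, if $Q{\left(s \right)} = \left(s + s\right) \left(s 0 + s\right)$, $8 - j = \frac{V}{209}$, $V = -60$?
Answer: $\frac{10061981}{43681} \approx 230.35$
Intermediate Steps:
$j = \frac{1732}{209}$ ($j = 8 - - \frac{60}{209} = 8 + \frac{60}{209} = \frac{1732}{209} \approx 8.2871$)
$Q{\left(s \right)} = 2 s^{2}$ ($Q{\left(s \right)} = 2 s \left(0 + s\right) = 2 s s = 2 s^{2}$)
$Q{\left(j \right)} - g{\left(-194 \right)} = 2 \left(\frac{1732}{209}\right)^{2} - -93 = 2 \cdot \frac{2999824}{43681} + 93 = \frac{5999648}{43681} + 93 = \frac{10061981}{43681}$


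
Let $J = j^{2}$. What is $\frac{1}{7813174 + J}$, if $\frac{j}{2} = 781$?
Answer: $\frac{1}{10253018} \approx 9.7532 \cdot 10^{-8}$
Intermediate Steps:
$j = 1562$ ($j = 2 \cdot 781 = 1562$)
$J = 2439844$ ($J = 1562^{2} = 2439844$)
$\frac{1}{7813174 + J} = \frac{1}{7813174 + 2439844} = \frac{1}{10253018}$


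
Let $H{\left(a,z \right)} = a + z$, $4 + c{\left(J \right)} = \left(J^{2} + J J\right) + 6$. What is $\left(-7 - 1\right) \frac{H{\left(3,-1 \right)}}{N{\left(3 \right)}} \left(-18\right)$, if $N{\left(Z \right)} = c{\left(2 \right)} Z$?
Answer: $\frac{48}{5} \approx 9.6$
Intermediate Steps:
$c{\left(J \right)} = 2 + 2 J^{2}$ ($c{\left(J \right)} = -4 + \left(\left(J^{2} + J J\right) + 6\right) = -4 + \left(\left(J^{2} + J^{2}\right) + 6\right) = -4 + \left(2 J^{2} + 6\right) = -4 + \left(6 + 2 J^{2}\right) = 2 + 2 J^{2}$)
$N{\left(Z \right)} = 10 Z$ ($N{\left(Z \right)} = \left(2 + 2 \cdot 2^{2}\right) Z = \left(2 + 2 \cdot 4\right) Z = \left(2 + 8\right) Z = 10 Z$)
$\left(-7 - 1\right) \frac{H{\left(3,-1 \right)}}{N{\left(3 \right)}} \left(-18\right) = \left(-7 - 1\right) \frac{3 - 1}{10 \cdot 3} \left(-18\right) = - 8 \cdot \frac{2}{30} \left(-18\right) = - 8 \cdot 2 \cdot \frac{1}{30} \left(-18\right) = \left(-8\right) \frac{1}{15} \left(-18\right) = \left(- \frac{8}{15}\right) \left(-18\right) = \frac{48}{5}$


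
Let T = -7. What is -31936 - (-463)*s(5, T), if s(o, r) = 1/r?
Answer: -224015/7 ≈ -32002.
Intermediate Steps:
-31936 - (-463)*s(5, T) = -31936 - (-463)/(-7) = -31936 - (-463)*(-1)/7 = -31936 - 1*463/7 = -31936 - 463/7 = -224015/7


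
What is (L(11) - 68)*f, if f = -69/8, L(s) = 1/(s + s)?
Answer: 103155/176 ≈ 586.11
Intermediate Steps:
L(s) = 1/(2*s)
f = -69/8 (f = -69*⅛ = -69/8 ≈ -8.6250)
(L(11) - 68)*f = ((½)/11 - 68)*(-69/8) = ((½)*(1/11) - 68)*(-69/8) = (1/22 - 68)*(-69/8) = -1495/22*(-69/8) = 103155/176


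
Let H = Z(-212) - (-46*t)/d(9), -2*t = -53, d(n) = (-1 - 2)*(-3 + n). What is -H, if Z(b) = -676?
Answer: 13387/18 ≈ 743.72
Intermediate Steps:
d(n) = 9 - 3*n (d(n) = -3*(-3 + n) = 9 - 3*n)
t = 53/2 (t = -½*(-53) = 53/2 ≈ 26.500)
H = -13387/18 (H = -676 - (-46*53/2)/(9 - 3*9) = -676 - (-1219)/(9 - 27) = -676 - (-1219)/(-18) = -676 - (-1219)*(-1)/18 = -676 - 1*1219/18 = -676 - 1219/18 = -13387/18 ≈ -743.72)
-H = -1*(-13387/18) = 13387/18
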